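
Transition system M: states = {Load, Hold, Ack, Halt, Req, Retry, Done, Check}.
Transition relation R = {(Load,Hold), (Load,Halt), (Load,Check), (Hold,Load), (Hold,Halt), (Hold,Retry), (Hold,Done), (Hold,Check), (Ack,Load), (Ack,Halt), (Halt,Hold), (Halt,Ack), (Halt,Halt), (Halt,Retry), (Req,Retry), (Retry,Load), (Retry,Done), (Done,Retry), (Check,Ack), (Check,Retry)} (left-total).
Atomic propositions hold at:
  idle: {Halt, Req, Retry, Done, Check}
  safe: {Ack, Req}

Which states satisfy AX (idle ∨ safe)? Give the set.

{Req, Done, Check}

Sat(idle ∨ safe) = {Ack, Halt, Req, Retry, Done, Check}
Sat(AX (idle ∨ safe)) = {s : every successor in {Ack, Halt, Req, Retry, Done, Check}} = {Req, Done, Check}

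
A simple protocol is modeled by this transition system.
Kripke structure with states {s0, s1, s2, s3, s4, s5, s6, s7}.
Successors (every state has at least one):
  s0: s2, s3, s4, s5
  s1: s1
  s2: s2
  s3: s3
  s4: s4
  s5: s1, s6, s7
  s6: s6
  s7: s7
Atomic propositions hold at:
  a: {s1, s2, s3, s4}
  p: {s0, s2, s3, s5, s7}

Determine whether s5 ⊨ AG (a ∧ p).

No

Sat(a ∧ p) = {s2, s3}
AG (a ∧ p): greatest fixpoint, start Z0 = {s2, s3}, keep only states in Sat with every successor in Z. Already a fixed point.
Sat(AG (a ∧ p)) = {s2, s3}
s5 ∉ Sat(AG (a ∧ p)) = {s2, s3}, so the formula does not hold at s5.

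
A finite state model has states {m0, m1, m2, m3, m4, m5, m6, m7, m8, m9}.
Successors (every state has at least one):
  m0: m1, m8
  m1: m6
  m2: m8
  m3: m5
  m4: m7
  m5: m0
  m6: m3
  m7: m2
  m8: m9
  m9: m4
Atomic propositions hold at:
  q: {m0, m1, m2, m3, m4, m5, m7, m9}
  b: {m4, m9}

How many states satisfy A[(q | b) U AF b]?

5

Sat(q | b) = {m0, m1, m2, m3, m4, m5, m7, m9}
AF b: least fixpoint, start Z0 = {m4, m9}, add states with every successor in Z. Z1 = {m4, m8, m9}; Z2 = {m2, m4, m8, m9}; Z3 = {m2, m4, m7, m8, m9}; fixed.
Sat(AF b) = {m2, m4, m7, m8, m9}
A[(q | b) U AF b]: least fixpoint, start Z0 = Sat(AF b) = {m2, m4, m7, m8, m9}, add states in Sat(q | b) with every successor in Z. Already a fixed point.
Sat(A[(q | b) U AF b]) = {m2, m4, m7, m8, m9}
|Sat(A[(q | b) U AF b])| = |{m2, m4, m7, m8, m9}| = 5.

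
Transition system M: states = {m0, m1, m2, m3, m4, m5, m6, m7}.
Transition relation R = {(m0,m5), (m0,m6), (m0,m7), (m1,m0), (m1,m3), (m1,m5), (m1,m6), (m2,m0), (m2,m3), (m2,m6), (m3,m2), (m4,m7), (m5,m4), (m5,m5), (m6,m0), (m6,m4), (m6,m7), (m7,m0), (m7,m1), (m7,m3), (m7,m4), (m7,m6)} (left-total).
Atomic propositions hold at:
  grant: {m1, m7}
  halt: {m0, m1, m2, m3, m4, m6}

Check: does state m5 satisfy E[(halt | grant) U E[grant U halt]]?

No

Sat(halt | grant) = {m0, m1, m2, m3, m4, m6, m7}
E[grant U halt]: least fixpoint, start Z0 = Sat(halt) = {m0, m1, m2, m3, m4, m6}, add states in Sat(grant) with some successor in Z. Z1 = {m0, m1, m2, m3, m4, m6, m7}; fixed.
Sat(E[grant U halt]) = {m0, m1, m2, m3, m4, m6, m7}
E[(halt | grant) U E[grant U halt]]: least fixpoint, start Z0 = Sat(E[grant U halt]) = {m0, m1, m2, m3, m4, m6, m7}, add states in Sat(halt | grant) with some successor in Z. Already a fixed point.
Sat(E[(halt | grant) U E[grant U halt]]) = {m0, m1, m2, m3, m4, m6, m7}
m5 ∉ Sat(E[(halt | grant) U E[grant U halt]]) = {m0, m1, m2, m3, m4, m6, m7}, so the formula does not hold at m5.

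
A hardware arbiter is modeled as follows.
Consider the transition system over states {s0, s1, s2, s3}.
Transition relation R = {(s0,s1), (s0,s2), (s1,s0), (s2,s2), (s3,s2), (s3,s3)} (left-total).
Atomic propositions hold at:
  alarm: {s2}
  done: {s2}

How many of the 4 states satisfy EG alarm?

EG alarm: greatest fixpoint, start Z0 = {s2}, keep only states in Sat with some successor in Z. Already a fixed point.
Sat(EG alarm) = {s2}
|Sat(EG alarm)| = |{s2}| = 1.

1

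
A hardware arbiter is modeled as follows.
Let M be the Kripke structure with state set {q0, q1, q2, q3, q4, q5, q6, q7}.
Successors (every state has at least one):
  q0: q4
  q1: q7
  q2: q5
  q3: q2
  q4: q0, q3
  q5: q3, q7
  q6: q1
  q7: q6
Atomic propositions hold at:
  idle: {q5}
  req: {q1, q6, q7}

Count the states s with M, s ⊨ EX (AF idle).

AF idle: least fixpoint, start Z0 = {q5}, add states with every successor in Z. Z1 = {q2, q5}; Z2 = {q2, q3, q5}; fixed.
Sat(AF idle) = {q2, q3, q5}
Sat(EX (AF idle)) = {s : some successor in {q2, q3, q5}} = {q2, q3, q4, q5}
|Sat(EX (AF idle))| = |{q2, q3, q4, q5}| = 4.

4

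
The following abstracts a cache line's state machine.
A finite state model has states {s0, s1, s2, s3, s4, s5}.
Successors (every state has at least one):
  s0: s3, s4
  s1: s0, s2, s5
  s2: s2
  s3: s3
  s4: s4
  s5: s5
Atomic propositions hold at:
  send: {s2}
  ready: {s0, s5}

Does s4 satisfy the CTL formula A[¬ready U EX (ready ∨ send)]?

No

Sat(¬ready) = {s1, s2, s3, s4}
Sat(ready ∨ send) = {s0, s2, s5}
Sat(EX (ready ∨ send)) = {s : some successor in {s0, s2, s5}} = {s1, s2, s5}
A[¬ready U EX (ready ∨ send)]: least fixpoint, start Z0 = Sat(EX (ready ∨ send)) = {s1, s2, s5}, add states in Sat(¬ready) with every successor in Z. Already a fixed point.
Sat(A[¬ready U EX (ready ∨ send)]) = {s1, s2, s5}
s4 ∉ Sat(A[¬ready U EX (ready ∨ send)]) = {s1, s2, s5}, so the formula does not hold at s4.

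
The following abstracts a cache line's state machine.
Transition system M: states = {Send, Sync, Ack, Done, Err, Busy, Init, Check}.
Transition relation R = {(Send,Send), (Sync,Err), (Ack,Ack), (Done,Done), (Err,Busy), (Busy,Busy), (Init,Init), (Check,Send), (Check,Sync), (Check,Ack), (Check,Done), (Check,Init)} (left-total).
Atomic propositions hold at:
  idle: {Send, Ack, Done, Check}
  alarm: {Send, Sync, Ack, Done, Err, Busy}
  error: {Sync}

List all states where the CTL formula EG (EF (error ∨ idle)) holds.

{Send, Ack, Done, Check}

Sat(error ∨ idle) = {Send, Sync, Ack, Done, Check}
EF (error ∨ idle): least fixpoint, start Z0 = {Send, Sync, Ack, Done, Check}, add states with some successor in Z. Already a fixed point.
Sat(EF (error ∨ idle)) = {Send, Sync, Ack, Done, Check}
EG (EF (error ∨ idle)): greatest fixpoint, start Z0 = {Send, Sync, Ack, Done, Check}, keep only states in Sat with some successor in Z. Z1 = {Send, Ack, Done, Check}; fixed.
Sat(EG (EF (error ∨ idle))) = {Send, Ack, Done, Check}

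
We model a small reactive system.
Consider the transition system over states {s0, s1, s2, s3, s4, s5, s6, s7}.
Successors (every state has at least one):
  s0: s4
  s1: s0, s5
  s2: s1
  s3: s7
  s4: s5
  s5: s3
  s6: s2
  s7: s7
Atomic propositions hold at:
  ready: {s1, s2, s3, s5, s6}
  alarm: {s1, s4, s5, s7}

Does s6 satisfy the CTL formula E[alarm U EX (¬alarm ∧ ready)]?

Yes

Sat(¬alarm) = {s0, s2, s3, s6}
Sat(¬alarm ∧ ready) = {s2, s3, s6}
Sat(EX (¬alarm ∧ ready)) = {s : some successor in {s2, s3, s6}} = {s5, s6}
E[alarm U EX (¬alarm ∧ ready)]: least fixpoint, start Z0 = Sat(EX (¬alarm ∧ ready)) = {s5, s6}, add states in Sat(alarm) with some successor in Z. Z1 = {s1, s4, s5, s6}; fixed.
Sat(E[alarm U EX (¬alarm ∧ ready)]) = {s1, s4, s5, s6}
s6 ∈ Sat(E[alarm U EX (¬alarm ∧ ready)]) = {s1, s4, s5, s6}, so the formula holds at s6.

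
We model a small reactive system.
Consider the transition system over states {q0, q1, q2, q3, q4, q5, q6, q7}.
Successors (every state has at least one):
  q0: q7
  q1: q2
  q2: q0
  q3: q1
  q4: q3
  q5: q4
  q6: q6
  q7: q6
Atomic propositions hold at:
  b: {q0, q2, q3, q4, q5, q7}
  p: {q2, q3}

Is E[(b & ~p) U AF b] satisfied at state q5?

Sat(~p) = {q0, q1, q4, q5, q6, q7}
Sat(b & ~p) = {q0, q4, q5, q7}
AF b: least fixpoint, start Z0 = {q0, q2, q3, q4, q5, q7}, add states with every successor in Z. Z1 = {q0, q1, q2, q3, q4, q5, q7}; fixed.
Sat(AF b) = {q0, q1, q2, q3, q4, q5, q7}
E[(b & ~p) U AF b]: least fixpoint, start Z0 = Sat(AF b) = {q0, q1, q2, q3, q4, q5, q7}, add states in Sat(b & ~p) with some successor in Z. Already a fixed point.
Sat(E[(b & ~p) U AF b]) = {q0, q1, q2, q3, q4, q5, q7}
q5 ∈ Sat(E[(b & ~p) U AF b]) = {q0, q1, q2, q3, q4, q5, q7}, so the formula holds at q5.

Yes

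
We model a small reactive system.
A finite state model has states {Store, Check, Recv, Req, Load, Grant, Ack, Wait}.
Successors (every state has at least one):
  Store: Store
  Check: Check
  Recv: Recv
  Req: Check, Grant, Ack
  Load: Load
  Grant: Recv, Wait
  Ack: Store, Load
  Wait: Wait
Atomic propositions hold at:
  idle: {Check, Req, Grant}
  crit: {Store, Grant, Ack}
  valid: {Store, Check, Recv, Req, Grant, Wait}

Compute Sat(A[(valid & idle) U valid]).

Sat(valid & idle) = {Check, Req, Grant}
A[(valid & idle) U valid]: least fixpoint, start Z0 = Sat(valid) = {Store, Check, Recv, Req, Grant, Wait}, add states in Sat(valid & idle) with every successor in Z. Already a fixed point.
Sat(A[(valid & idle) U valid]) = {Store, Check, Recv, Req, Grant, Wait}

{Store, Check, Recv, Req, Grant, Wait}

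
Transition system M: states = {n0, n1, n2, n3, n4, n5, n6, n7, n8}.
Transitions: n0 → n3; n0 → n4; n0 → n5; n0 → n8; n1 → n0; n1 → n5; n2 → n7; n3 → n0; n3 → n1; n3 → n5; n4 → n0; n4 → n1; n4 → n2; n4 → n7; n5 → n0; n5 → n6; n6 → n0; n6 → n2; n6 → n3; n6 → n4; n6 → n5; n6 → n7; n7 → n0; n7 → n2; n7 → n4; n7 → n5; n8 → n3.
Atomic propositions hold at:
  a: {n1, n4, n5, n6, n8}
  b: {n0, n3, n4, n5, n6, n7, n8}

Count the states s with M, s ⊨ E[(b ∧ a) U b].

Sat(b ∧ a) = {n4, n5, n6, n8}
E[(b ∧ a) U b]: least fixpoint, start Z0 = Sat(b) = {n0, n3, n4, n5, n6, n7, n8}, add states in Sat(b ∧ a) with some successor in Z. Already a fixed point.
Sat(E[(b ∧ a) U b]) = {n0, n3, n4, n5, n6, n7, n8}
|Sat(E[(b ∧ a) U b])| = |{n0, n3, n4, n5, n6, n7, n8}| = 7.

7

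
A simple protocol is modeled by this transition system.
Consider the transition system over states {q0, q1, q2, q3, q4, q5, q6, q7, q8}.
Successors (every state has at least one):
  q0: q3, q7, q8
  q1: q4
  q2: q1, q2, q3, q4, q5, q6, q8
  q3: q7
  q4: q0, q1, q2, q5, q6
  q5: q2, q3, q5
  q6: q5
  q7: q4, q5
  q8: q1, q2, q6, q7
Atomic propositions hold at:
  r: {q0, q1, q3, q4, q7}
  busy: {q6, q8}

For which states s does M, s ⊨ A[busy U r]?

A[busy U r]: least fixpoint, start Z0 = Sat(r) = {q0, q1, q3, q4, q7}, add states in Sat(busy) with every successor in Z. Already a fixed point.
Sat(A[busy U r]) = {q0, q1, q3, q4, q7}

{q0, q1, q3, q4, q7}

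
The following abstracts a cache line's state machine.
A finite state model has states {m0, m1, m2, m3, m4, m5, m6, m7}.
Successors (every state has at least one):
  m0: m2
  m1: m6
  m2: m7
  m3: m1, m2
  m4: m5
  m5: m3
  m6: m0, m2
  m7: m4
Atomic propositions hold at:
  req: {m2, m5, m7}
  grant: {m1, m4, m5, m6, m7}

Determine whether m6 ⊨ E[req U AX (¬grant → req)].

No

Sat(¬grant) = {m0, m2, m3}
Sat(¬grant → req) = {m1, m2, m4, m5, m6, m7}
Sat(AX (¬grant → req)) = {s : every successor in {m1, m2, m4, m5, m6, m7}} = {m0, m1, m2, m3, m4, m7}
E[req U AX (¬grant → req)]: least fixpoint, start Z0 = Sat(AX (¬grant → req)) = {m0, m1, m2, m3, m4, m7}, add states in Sat(req) with some successor in Z. Z1 = {m0, m1, m2, m3, m4, m5, m7}; fixed.
Sat(E[req U AX (¬grant → req)]) = {m0, m1, m2, m3, m4, m5, m7}
m6 ∉ Sat(E[req U AX (¬grant → req)]) = {m0, m1, m2, m3, m4, m5, m7}, so the formula does not hold at m6.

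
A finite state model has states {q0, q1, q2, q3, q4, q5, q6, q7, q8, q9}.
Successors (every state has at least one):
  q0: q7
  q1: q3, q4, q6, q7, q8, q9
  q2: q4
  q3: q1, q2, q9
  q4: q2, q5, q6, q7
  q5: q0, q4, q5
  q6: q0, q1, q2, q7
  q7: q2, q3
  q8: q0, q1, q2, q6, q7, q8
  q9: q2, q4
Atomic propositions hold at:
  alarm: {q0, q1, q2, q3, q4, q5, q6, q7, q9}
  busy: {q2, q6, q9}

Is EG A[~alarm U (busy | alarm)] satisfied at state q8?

No

Sat(~alarm) = {q8}
Sat(busy | alarm) = {q0, q1, q2, q3, q4, q5, q6, q7, q9}
A[~alarm U (busy | alarm)]: least fixpoint, start Z0 = Sat((busy | alarm)) = {q0, q1, q2, q3, q4, q5, q6, q7, q9}, add states in Sat(~alarm) with every successor in Z. Already a fixed point.
Sat(A[~alarm U (busy | alarm)]) = {q0, q1, q2, q3, q4, q5, q6, q7, q9}
EG A[~alarm U (busy | alarm)]: greatest fixpoint, start Z0 = {q0, q1, q2, q3, q4, q5, q6, q7, q9}, keep only states in Sat with some successor in Z. Already a fixed point.
Sat(EG A[~alarm U (busy | alarm)]) = {q0, q1, q2, q3, q4, q5, q6, q7, q9}
q8 ∉ Sat(EG A[~alarm U (busy | alarm)]) = {q0, q1, q2, q3, q4, q5, q6, q7, q9}, so the formula does not hold at q8.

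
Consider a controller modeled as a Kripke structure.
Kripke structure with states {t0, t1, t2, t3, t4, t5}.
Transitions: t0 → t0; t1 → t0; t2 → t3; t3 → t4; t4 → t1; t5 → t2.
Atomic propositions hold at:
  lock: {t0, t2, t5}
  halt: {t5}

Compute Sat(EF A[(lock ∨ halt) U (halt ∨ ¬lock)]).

{t1, t2, t3, t4, t5}

Sat(lock ∨ halt) = {t0, t2, t5}
Sat(¬lock) = {t1, t3, t4}
Sat(halt ∨ ¬lock) = {t1, t3, t4, t5}
A[(lock ∨ halt) U (halt ∨ ¬lock)]: least fixpoint, start Z0 = Sat((halt ∨ ¬lock)) = {t1, t3, t4, t5}, add states in Sat(lock ∨ halt) with every successor in Z. Z1 = {t1, t2, t3, t4, t5}; fixed.
Sat(A[(lock ∨ halt) U (halt ∨ ¬lock)]) = {t1, t2, t3, t4, t5}
EF A[(lock ∨ halt) U (halt ∨ ¬lock)]: least fixpoint, start Z0 = {t1, t2, t3, t4, t5}, add states with some successor in Z. Already a fixed point.
Sat(EF A[(lock ∨ halt) U (halt ∨ ¬lock)]) = {t1, t2, t3, t4, t5}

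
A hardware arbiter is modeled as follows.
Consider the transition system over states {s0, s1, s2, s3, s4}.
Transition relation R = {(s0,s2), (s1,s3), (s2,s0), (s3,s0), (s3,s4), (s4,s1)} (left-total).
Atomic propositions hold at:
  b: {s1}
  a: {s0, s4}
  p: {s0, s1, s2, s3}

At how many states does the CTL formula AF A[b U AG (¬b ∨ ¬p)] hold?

Sat(¬b) = {s0, s2, s3, s4}
Sat(¬p) = {s4}
Sat(¬b ∨ ¬p) = {s0, s2, s3, s4}
AG (¬b ∨ ¬p): greatest fixpoint, start Z0 = {s0, s2, s3, s4}, keep only states in Sat with every successor in Z. Z1 = {s0, s2, s3}; Z2 = {s0, s2}; fixed.
Sat(AG (¬b ∨ ¬p)) = {s0, s2}
A[b U AG (¬b ∨ ¬p)]: least fixpoint, start Z0 = Sat(AG (¬b ∨ ¬p)) = {s0, s2}, add states in Sat(b) with every successor in Z. Already a fixed point.
Sat(A[b U AG (¬b ∨ ¬p)]) = {s0, s2}
AF A[b U AG (¬b ∨ ¬p)]: least fixpoint, start Z0 = {s0, s2}, add states with every successor in Z. Already a fixed point.
Sat(AF A[b U AG (¬b ∨ ¬p)]) = {s0, s2}
|Sat(AF A[b U AG (¬b ∨ ¬p)])| = |{s0, s2}| = 2.

2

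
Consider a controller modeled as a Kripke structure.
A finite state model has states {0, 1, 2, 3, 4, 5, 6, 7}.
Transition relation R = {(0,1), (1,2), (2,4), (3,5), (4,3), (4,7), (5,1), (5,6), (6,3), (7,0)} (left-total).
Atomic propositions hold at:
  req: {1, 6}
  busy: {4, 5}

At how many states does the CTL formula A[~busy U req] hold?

Sat(~busy) = {0, 1, 2, 3, 6, 7}
A[~busy U req]: least fixpoint, start Z0 = Sat(req) = {1, 6}, add states in Sat(~busy) with every successor in Z. Z1 = {0, 1, 6}; Z2 = {0, 1, 6, 7}; fixed.
Sat(A[~busy U req]) = {0, 1, 6, 7}
|Sat(A[~busy U req])| = |{0, 1, 6, 7}| = 4.

4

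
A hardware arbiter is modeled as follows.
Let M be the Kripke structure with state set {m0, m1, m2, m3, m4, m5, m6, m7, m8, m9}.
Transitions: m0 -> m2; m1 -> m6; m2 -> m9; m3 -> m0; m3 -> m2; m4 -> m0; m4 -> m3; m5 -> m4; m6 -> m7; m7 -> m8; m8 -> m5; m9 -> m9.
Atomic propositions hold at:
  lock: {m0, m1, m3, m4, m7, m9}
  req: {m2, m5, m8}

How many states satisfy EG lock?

1

EG lock: greatest fixpoint, start Z0 = {m0, m1, m3, m4, m7, m9}, keep only states in Sat with some successor in Z. Z1 = {m3, m4, m9}; Z2 = {m4, m9}; Z3 = {m9}; fixed.
Sat(EG lock) = {m9}
|Sat(EG lock)| = |{m9}| = 1.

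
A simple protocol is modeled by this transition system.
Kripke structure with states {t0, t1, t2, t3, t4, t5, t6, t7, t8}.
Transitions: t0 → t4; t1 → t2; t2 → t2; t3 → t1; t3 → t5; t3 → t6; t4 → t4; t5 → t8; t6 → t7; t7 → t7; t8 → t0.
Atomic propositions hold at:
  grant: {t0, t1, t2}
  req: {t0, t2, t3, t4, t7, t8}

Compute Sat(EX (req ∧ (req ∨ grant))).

{t0, t1, t2, t4, t5, t6, t7, t8}

Sat(req ∨ grant) = {t0, t1, t2, t3, t4, t7, t8}
Sat(req ∧ (req ∨ grant)) = {t0, t2, t3, t4, t7, t8}
Sat(EX (req ∧ (req ∨ grant))) = {s : some successor in {t0, t2, t3, t4, t7, t8}} = {t0, t1, t2, t4, t5, t6, t7, t8}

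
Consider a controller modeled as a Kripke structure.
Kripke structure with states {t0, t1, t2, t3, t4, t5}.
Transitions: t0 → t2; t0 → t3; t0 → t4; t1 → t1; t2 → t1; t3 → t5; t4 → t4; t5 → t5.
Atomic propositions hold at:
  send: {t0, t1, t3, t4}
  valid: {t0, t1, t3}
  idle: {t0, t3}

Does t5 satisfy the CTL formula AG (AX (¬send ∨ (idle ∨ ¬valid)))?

Sat(¬send) = {t2, t5}
Sat(¬valid) = {t2, t4, t5}
Sat(idle ∨ ¬valid) = {t0, t2, t3, t4, t5}
Sat(¬send ∨ (idle ∨ ¬valid)) = {t0, t2, t3, t4, t5}
Sat(AX (¬send ∨ (idle ∨ ¬valid))) = {s : every successor in {t0, t2, t3, t4, t5}} = {t0, t3, t4, t5}
AG (AX (¬send ∨ (idle ∨ ¬valid))): greatest fixpoint, start Z0 = {t0, t3, t4, t5}, keep only states in Sat with every successor in Z. Z1 = {t3, t4, t5}; fixed.
Sat(AG (AX (¬send ∨ (idle ∨ ¬valid)))) = {t3, t4, t5}
t5 ∈ Sat(AG (AX (¬send ∨ (idle ∨ ¬valid)))) = {t3, t4, t5}, so the formula holds at t5.

Yes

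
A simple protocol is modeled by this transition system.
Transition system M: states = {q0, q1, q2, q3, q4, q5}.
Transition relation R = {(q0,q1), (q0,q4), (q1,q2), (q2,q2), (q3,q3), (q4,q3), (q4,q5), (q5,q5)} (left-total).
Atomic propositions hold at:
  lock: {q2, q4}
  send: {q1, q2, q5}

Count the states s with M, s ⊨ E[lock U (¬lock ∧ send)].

Sat(¬lock) = {q0, q1, q3, q5}
Sat(¬lock ∧ send) = {q1, q5}
E[lock U (¬lock ∧ send)]: least fixpoint, start Z0 = Sat((¬lock ∧ send)) = {q1, q5}, add states in Sat(lock) with some successor in Z. Z1 = {q1, q4, q5}; fixed.
Sat(E[lock U (¬lock ∧ send)]) = {q1, q4, q5}
|Sat(E[lock U (¬lock ∧ send)])| = |{q1, q4, q5}| = 3.

3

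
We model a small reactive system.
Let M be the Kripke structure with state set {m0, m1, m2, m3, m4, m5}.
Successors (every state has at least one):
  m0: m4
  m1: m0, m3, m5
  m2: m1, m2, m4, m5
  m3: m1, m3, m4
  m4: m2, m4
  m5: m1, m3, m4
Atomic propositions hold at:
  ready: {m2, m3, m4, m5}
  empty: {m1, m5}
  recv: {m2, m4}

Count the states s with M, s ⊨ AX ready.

2

Sat(AX ready) = {s : every successor in {m2, m3, m4, m5}} = {m0, m4}
|Sat(AX ready)| = |{m0, m4}| = 2.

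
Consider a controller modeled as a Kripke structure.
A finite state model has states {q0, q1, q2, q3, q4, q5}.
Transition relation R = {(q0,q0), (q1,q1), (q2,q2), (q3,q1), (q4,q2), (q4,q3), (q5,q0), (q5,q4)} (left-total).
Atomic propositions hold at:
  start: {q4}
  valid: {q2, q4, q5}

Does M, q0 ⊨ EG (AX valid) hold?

No

Sat(AX valid) = {s : every successor in {q2, q4, q5}} = {q2}
EG (AX valid): greatest fixpoint, start Z0 = {q2}, keep only states in Sat with some successor in Z. Already a fixed point.
Sat(EG (AX valid)) = {q2}
q0 ∉ Sat(EG (AX valid)) = {q2}, so the formula does not hold at q0.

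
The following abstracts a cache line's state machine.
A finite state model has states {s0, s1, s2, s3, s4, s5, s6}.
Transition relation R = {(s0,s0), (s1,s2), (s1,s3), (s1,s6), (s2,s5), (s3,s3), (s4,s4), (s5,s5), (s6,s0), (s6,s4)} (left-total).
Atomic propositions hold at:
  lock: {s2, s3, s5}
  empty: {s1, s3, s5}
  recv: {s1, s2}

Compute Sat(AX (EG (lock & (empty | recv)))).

{s2, s3, s5}

Sat(empty | recv) = {s1, s2, s3, s5}
Sat(lock & (empty | recv)) = {s2, s3, s5}
EG (lock & (empty | recv)): greatest fixpoint, start Z0 = {s2, s3, s5}, keep only states in Sat with some successor in Z. Already a fixed point.
Sat(EG (lock & (empty | recv))) = {s2, s3, s5}
Sat(AX (EG (lock & (empty | recv)))) = {s : every successor in {s2, s3, s5}} = {s2, s3, s5}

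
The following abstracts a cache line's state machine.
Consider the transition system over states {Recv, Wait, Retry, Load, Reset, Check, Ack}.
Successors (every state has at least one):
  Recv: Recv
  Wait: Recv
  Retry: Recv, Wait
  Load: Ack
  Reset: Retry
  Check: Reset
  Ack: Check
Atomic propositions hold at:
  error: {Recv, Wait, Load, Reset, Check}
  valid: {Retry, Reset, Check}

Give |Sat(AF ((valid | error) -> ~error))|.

Sat(valid | error) = {Recv, Wait, Retry, Load, Reset, Check}
Sat(~error) = {Retry, Ack}
Sat((valid | error) -> ~error) = {Retry, Ack}
AF ((valid | error) -> ~error): least fixpoint, start Z0 = {Retry, Ack}, add states with every successor in Z. Z1 = {Retry, Load, Reset, Ack}; Z2 = {Retry, Load, Reset, Check, Ack}; fixed.
Sat(AF ((valid | error) -> ~error)) = {Retry, Load, Reset, Check, Ack}
|Sat(AF ((valid | error) -> ~error))| = |{Retry, Load, Reset, Check, Ack}| = 5.

5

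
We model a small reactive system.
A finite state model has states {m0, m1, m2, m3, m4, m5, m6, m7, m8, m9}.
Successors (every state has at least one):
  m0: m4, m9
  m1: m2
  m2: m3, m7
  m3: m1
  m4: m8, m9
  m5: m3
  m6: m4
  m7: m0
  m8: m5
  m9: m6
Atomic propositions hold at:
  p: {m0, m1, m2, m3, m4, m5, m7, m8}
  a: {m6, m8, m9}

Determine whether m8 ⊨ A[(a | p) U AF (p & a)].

Yes

Sat(a | p) = {m0, m1, m2, m3, m4, m5, m6, m7, m8, m9}
Sat(p & a) = {m8}
AF (p & a): least fixpoint, start Z0 = {m8}, add states with every successor in Z. Already a fixed point.
Sat(AF (p & a)) = {m8}
A[(a | p) U AF (p & a)]: least fixpoint, start Z0 = Sat(AF (p & a)) = {m8}, add states in Sat(a | p) with every successor in Z. Already a fixed point.
Sat(A[(a | p) U AF (p & a)]) = {m8}
m8 ∈ Sat(A[(a | p) U AF (p & a)]) = {m8}, so the formula holds at m8.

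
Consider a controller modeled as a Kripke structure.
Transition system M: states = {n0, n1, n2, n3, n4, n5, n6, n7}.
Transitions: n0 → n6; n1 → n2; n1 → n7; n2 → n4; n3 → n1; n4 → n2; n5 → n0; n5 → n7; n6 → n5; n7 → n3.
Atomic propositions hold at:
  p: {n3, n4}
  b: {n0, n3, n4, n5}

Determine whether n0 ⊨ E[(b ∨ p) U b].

Sat(b ∨ p) = {n0, n3, n4, n5}
E[(b ∨ p) U b]: least fixpoint, start Z0 = Sat(b) = {n0, n3, n4, n5}, add states in Sat(b ∨ p) with some successor in Z. Already a fixed point.
Sat(E[(b ∨ p) U b]) = {n0, n3, n4, n5}
n0 ∈ Sat(E[(b ∨ p) U b]) = {n0, n3, n4, n5}, so the formula holds at n0.

Yes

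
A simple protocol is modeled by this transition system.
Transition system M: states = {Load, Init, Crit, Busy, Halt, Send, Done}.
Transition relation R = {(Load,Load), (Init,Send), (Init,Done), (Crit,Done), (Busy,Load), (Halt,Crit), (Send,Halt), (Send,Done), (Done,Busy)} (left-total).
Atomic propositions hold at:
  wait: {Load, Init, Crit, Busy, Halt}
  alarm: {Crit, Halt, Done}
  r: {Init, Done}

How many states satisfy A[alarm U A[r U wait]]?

6

A[r U wait]: least fixpoint, start Z0 = Sat(wait) = {Load, Init, Crit, Busy, Halt}, add states in Sat(r) with every successor in Z. Z1 = {Load, Init, Crit, Busy, Halt, Done}; fixed.
Sat(A[r U wait]) = {Load, Init, Crit, Busy, Halt, Done}
A[alarm U A[r U wait]]: least fixpoint, start Z0 = Sat(A[r U wait]) = {Load, Init, Crit, Busy, Halt, Done}, add states in Sat(alarm) with every successor in Z. Already a fixed point.
Sat(A[alarm U A[r U wait]]) = {Load, Init, Crit, Busy, Halt, Done}
|Sat(A[alarm U A[r U wait]])| = |{Load, Init, Crit, Busy, Halt, Done}| = 6.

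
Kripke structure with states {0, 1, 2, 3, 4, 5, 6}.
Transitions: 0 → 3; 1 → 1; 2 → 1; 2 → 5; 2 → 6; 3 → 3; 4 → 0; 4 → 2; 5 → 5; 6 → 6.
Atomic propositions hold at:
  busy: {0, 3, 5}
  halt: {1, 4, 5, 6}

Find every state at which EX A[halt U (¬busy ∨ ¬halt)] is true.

{0, 1, 2, 3, 4, 6}

Sat(¬busy) = {1, 2, 4, 6}
Sat(¬halt) = {0, 2, 3}
Sat(¬busy ∨ ¬halt) = {0, 1, 2, 3, 4, 6}
A[halt U (¬busy ∨ ¬halt)]: least fixpoint, start Z0 = Sat((¬busy ∨ ¬halt)) = {0, 1, 2, 3, 4, 6}, add states in Sat(halt) with every successor in Z. Already a fixed point.
Sat(A[halt U (¬busy ∨ ¬halt)]) = {0, 1, 2, 3, 4, 6}
Sat(EX A[halt U (¬busy ∨ ¬halt)]) = {s : some successor in {0, 1, 2, 3, 4, 6}} = {0, 1, 2, 3, 4, 6}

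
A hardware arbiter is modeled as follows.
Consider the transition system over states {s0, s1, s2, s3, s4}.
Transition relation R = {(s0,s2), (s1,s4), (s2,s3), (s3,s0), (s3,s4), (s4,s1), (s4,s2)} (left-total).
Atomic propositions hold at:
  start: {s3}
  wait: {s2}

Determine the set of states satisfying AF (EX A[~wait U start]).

Sat(~wait) = {s0, s1, s3, s4}
A[~wait U start]: least fixpoint, start Z0 = Sat(start) = {s3}, add states in Sat(~wait) with every successor in Z. Already a fixed point.
Sat(A[~wait U start]) = {s3}
Sat(EX A[~wait U start]) = {s : some successor in {s3}} = {s2}
AF (EX A[~wait U start]): least fixpoint, start Z0 = {s2}, add states with every successor in Z. Z1 = {s0, s2}; fixed.
Sat(AF (EX A[~wait U start])) = {s0, s2}

{s0, s2}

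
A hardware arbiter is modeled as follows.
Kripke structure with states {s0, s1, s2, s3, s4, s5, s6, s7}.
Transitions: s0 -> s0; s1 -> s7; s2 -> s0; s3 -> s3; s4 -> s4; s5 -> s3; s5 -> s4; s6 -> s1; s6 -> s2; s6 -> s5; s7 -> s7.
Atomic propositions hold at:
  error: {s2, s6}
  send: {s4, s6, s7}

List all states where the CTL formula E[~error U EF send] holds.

{s1, s4, s5, s6, s7}

Sat(~error) = {s0, s1, s3, s4, s5, s7}
EF send: least fixpoint, start Z0 = {s4, s6, s7}, add states with some successor in Z. Z1 = {s1, s4, s5, s6, s7}; fixed.
Sat(EF send) = {s1, s4, s5, s6, s7}
E[~error U EF send]: least fixpoint, start Z0 = Sat(EF send) = {s1, s4, s5, s6, s7}, add states in Sat(~error) with some successor in Z. Already a fixed point.
Sat(E[~error U EF send]) = {s1, s4, s5, s6, s7}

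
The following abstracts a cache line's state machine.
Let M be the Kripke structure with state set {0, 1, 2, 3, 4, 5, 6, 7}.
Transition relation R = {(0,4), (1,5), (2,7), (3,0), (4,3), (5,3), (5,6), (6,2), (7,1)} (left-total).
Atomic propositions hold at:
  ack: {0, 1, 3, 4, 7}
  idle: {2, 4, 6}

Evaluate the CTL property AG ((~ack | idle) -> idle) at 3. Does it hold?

Yes

Sat(~ack) = {2, 5, 6}
Sat(~ack | idle) = {2, 4, 5, 6}
Sat((~ack | idle) -> idle) = {0, 1, 2, 3, 4, 6, 7}
AG ((~ack | idle) -> idle): greatest fixpoint, start Z0 = {0, 1, 2, 3, 4, 6, 7}, keep only states in Sat with every successor in Z. Z1 = {0, 2, 3, 4, 6, 7}; Z2 = {0, 2, 3, 4, 6}; Z3 = {0, 3, 4, 6}; Z4 = {0, 3, 4}; fixed.
Sat(AG ((~ack | idle) -> idle)) = {0, 3, 4}
3 ∈ Sat(AG ((~ack | idle) -> idle)) = {0, 3, 4}, so the formula holds at 3.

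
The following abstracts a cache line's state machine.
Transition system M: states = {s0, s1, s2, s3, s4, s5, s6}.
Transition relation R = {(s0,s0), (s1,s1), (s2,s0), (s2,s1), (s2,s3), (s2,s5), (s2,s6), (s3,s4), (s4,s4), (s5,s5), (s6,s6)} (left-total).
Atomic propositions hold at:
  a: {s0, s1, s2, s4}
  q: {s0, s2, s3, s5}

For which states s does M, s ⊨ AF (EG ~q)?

{s1, s3, s4, s6}

Sat(~q) = {s1, s4, s6}
EG ~q: greatest fixpoint, start Z0 = {s1, s4, s6}, keep only states in Sat with some successor in Z. Already a fixed point.
Sat(EG ~q) = {s1, s4, s6}
AF (EG ~q): least fixpoint, start Z0 = {s1, s4, s6}, add states with every successor in Z. Z1 = {s1, s3, s4, s6}; fixed.
Sat(AF (EG ~q)) = {s1, s3, s4, s6}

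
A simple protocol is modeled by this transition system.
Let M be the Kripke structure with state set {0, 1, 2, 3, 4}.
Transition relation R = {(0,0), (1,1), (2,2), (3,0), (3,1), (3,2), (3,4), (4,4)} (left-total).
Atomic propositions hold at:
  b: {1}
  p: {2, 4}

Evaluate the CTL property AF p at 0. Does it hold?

No

AF p: least fixpoint, start Z0 = {2, 4}, add states with every successor in Z. Already a fixed point.
Sat(AF p) = {2, 4}
0 ∉ Sat(AF p) = {2, 4}, so the formula does not hold at 0.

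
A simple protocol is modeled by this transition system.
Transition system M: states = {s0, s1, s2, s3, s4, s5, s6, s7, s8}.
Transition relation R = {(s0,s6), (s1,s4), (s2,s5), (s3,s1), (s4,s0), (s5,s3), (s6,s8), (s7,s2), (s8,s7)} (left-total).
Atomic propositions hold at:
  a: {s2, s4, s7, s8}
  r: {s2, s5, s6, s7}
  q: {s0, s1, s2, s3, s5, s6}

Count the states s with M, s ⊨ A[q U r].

5

A[q U r]: least fixpoint, start Z0 = Sat(r) = {s2, s5, s6, s7}, add states in Sat(q) with every successor in Z. Z1 = {s0, s2, s5, s6, s7}; fixed.
Sat(A[q U r]) = {s0, s2, s5, s6, s7}
|Sat(A[q U r])| = |{s0, s2, s5, s6, s7}| = 5.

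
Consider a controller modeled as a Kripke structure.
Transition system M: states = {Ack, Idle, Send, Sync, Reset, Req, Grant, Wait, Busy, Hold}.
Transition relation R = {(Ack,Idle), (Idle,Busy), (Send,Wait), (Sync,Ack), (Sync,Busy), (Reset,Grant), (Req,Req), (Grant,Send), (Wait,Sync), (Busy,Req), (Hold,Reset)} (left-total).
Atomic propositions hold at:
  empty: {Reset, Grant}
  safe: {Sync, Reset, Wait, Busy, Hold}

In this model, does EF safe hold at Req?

No

EF safe: least fixpoint, start Z0 = {Sync, Reset, Wait, Busy, Hold}, add states with some successor in Z. Z1 = {Idle, Send, Sync, Reset, Wait, Busy, Hold}; Z2 = {Ack, Idle, Send, Sync, Reset, Grant, Wait, Busy, Hold}; fixed.
Sat(EF safe) = {Ack, Idle, Send, Sync, Reset, Grant, Wait, Busy, Hold}
Req ∉ Sat(EF safe) = {Ack, Idle, Send, Sync, Reset, Grant, Wait, Busy, Hold}, so the formula does not hold at Req.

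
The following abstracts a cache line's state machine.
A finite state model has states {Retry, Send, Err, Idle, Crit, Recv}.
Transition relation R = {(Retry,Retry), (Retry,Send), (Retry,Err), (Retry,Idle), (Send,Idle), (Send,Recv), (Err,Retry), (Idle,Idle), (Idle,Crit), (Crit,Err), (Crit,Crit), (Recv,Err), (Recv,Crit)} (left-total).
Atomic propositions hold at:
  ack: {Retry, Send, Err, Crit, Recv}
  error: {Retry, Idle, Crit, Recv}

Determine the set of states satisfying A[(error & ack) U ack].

{Retry, Send, Err, Crit, Recv}

Sat(error & ack) = {Retry, Crit, Recv}
A[(error & ack) U ack]: least fixpoint, start Z0 = Sat(ack) = {Retry, Send, Err, Crit, Recv}, add states in Sat(error & ack) with every successor in Z. Already a fixed point.
Sat(A[(error & ack) U ack]) = {Retry, Send, Err, Crit, Recv}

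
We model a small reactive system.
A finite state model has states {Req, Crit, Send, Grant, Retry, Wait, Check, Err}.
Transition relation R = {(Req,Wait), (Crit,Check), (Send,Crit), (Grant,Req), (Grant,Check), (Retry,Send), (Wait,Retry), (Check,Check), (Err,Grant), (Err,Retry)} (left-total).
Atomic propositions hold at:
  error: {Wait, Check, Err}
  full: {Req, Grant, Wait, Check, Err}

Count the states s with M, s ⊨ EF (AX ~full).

Sat(~full) = {Crit, Send, Retry}
Sat(AX ~full) = {s : every successor in {Crit, Send, Retry}} = {Send, Retry, Wait}
EF (AX ~full): least fixpoint, start Z0 = {Send, Retry, Wait}, add states with some successor in Z. Z1 = {Req, Send, Retry, Wait, Err}; Z2 = {Req, Send, Grant, Retry, Wait, Err}; fixed.
Sat(EF (AX ~full)) = {Req, Send, Grant, Retry, Wait, Err}
|Sat(EF (AX ~full))| = |{Req, Send, Grant, Retry, Wait, Err}| = 6.

6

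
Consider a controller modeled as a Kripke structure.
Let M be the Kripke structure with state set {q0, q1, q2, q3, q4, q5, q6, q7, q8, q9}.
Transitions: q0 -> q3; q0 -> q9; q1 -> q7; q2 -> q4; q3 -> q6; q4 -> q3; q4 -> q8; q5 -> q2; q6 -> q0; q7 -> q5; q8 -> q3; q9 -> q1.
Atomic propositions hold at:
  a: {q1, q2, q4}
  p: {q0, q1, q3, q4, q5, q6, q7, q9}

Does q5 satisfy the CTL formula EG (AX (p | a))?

Sat(p | a) = {q0, q1, q2, q3, q4, q5, q6, q7, q9}
Sat(AX (p | a)) = {s : every successor in {q0, q1, q2, q3, q4, q5, q6, q7, q9}} = {q0, q1, q2, q3, q5, q6, q7, q8, q9}
EG (AX (p | a)): greatest fixpoint, start Z0 = {q0, q1, q2, q3, q5, q6, q7, q8, q9}, keep only states in Sat with some successor in Z. Z1 = {q0, q1, q3, q5, q6, q7, q8, q9}; Z2 = {q0, q1, q3, q6, q7, q8, q9}; Z3 = {q0, q1, q3, q6, q8, q9}; Z4 = {q0, q3, q6, q8, q9}; Z5 = {q0, q3, q6, q8}; fixed.
Sat(EG (AX (p | a))) = {q0, q3, q6, q8}
q5 ∉ Sat(EG (AX (p | a))) = {q0, q3, q6, q8}, so the formula does not hold at q5.

No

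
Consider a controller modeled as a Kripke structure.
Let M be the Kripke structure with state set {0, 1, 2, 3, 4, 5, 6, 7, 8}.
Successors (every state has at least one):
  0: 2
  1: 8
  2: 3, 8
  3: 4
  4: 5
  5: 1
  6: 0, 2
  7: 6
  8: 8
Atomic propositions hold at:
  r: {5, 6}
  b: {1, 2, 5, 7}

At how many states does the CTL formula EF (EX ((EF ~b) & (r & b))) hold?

Sat(~b) = {0, 3, 4, 6, 8}
EF ~b: least fixpoint, start Z0 = {0, 3, 4, 6, 8}, add states with some successor in Z. Z1 = {0, 1, 2, 3, 4, 6, 7, 8}; Z2 = {0, 1, 2, 3, 4, 5, 6, 7, 8}; fixed.
Sat(EF ~b) = {0, 1, 2, 3, 4, 5, 6, 7, 8}
Sat(r & b) = {5}
Sat((EF ~b) & (r & b)) = {5}
Sat(EX ((EF ~b) & (r & b))) = {s : some successor in {5}} = {4}
EF (EX ((EF ~b) & (r & b))): least fixpoint, start Z0 = {4}, add states with some successor in Z. Z1 = {3, 4}; Z2 = {2, 3, 4}; Z3 = {0, 2, 3, 4, 6}; Z4 = {0, 2, 3, 4, 6, 7}; fixed.
Sat(EF (EX ((EF ~b) & (r & b)))) = {0, 2, 3, 4, 6, 7}
|Sat(EF (EX ((EF ~b) & (r & b))))| = |{0, 2, 3, 4, 6, 7}| = 6.

6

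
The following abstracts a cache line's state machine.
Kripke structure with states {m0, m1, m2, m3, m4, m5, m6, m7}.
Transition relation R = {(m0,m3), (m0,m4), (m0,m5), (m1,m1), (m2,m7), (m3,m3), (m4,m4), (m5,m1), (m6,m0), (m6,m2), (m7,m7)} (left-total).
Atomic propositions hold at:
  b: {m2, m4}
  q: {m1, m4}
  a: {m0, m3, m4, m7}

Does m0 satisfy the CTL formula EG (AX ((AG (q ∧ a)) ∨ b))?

No

Sat(q ∧ a) = {m4}
AG (q ∧ a): greatest fixpoint, start Z0 = {m4}, keep only states in Sat with every successor in Z. Already a fixed point.
Sat(AG (q ∧ a)) = {m4}
Sat((AG (q ∧ a)) ∨ b) = {m2, m4}
Sat(AX ((AG (q ∧ a)) ∨ b)) = {s : every successor in {m2, m4}} = {m4}
EG (AX ((AG (q ∧ a)) ∨ b)): greatest fixpoint, start Z0 = {m4}, keep only states in Sat with some successor in Z. Already a fixed point.
Sat(EG (AX ((AG (q ∧ a)) ∨ b))) = {m4}
m0 ∉ Sat(EG (AX ((AG (q ∧ a)) ∨ b))) = {m4}, so the formula does not hold at m0.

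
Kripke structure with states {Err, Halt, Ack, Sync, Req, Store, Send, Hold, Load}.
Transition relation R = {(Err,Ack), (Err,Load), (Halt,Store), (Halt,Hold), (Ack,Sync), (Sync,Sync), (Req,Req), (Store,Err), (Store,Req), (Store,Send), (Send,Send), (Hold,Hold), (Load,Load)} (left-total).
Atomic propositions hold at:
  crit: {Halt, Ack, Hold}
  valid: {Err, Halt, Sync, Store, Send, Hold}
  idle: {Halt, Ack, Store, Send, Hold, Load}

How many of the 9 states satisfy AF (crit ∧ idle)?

3

Sat(crit ∧ idle) = {Halt, Ack, Hold}
AF (crit ∧ idle): least fixpoint, start Z0 = {Halt, Ack, Hold}, add states with every successor in Z. Already a fixed point.
Sat(AF (crit ∧ idle)) = {Halt, Ack, Hold}
|Sat(AF (crit ∧ idle))| = |{Halt, Ack, Hold}| = 3.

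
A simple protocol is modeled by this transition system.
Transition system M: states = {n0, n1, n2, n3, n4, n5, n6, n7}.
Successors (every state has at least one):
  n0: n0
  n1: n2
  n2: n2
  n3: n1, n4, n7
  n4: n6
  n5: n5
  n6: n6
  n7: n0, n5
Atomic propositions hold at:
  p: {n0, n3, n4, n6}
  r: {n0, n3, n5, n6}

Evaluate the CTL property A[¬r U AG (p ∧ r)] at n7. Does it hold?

No

Sat(¬r) = {n1, n2, n4, n7}
Sat(p ∧ r) = {n0, n3, n6}
AG (p ∧ r): greatest fixpoint, start Z0 = {n0, n3, n6}, keep only states in Sat with every successor in Z. Z1 = {n0, n6}; fixed.
Sat(AG (p ∧ r)) = {n0, n6}
A[¬r U AG (p ∧ r)]: least fixpoint, start Z0 = Sat(AG (p ∧ r)) = {n0, n6}, add states in Sat(¬r) with every successor in Z. Z1 = {n0, n4, n6}; fixed.
Sat(A[¬r U AG (p ∧ r)]) = {n0, n4, n6}
n7 ∉ Sat(A[¬r U AG (p ∧ r)]) = {n0, n4, n6}, so the formula does not hold at n7.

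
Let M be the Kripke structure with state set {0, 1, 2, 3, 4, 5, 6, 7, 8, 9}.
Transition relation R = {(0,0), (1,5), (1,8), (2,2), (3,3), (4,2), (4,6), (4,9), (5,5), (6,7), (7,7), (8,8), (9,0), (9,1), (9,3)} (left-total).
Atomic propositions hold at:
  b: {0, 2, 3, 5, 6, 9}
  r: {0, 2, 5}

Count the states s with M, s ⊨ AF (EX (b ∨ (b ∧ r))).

7

Sat(b ∧ r) = {0, 2, 5}
Sat(b ∨ (b ∧ r)) = {0, 2, 3, 5, 6, 9}
Sat(EX (b ∨ (b ∧ r))) = {s : some successor in {0, 2, 3, 5, 6, 9}} = {0, 1, 2, 3, 4, 5, 9}
AF (EX (b ∨ (b ∧ r))): least fixpoint, start Z0 = {0, 1, 2, 3, 4, 5, 9}, add states with every successor in Z. Already a fixed point.
Sat(AF (EX (b ∨ (b ∧ r)))) = {0, 1, 2, 3, 4, 5, 9}
|Sat(AF (EX (b ∨ (b ∧ r))))| = |{0, 1, 2, 3, 4, 5, 9}| = 7.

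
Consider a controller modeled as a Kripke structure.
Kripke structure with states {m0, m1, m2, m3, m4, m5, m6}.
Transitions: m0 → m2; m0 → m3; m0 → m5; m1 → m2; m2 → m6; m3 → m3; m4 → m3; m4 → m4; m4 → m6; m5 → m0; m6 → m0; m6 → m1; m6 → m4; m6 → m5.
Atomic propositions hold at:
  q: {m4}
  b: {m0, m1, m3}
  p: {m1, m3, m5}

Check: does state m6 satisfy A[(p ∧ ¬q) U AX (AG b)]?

Sat(¬q) = {m0, m1, m2, m3, m5, m6}
Sat(p ∧ ¬q) = {m1, m3, m5}
AG b: greatest fixpoint, start Z0 = {m0, m1, m3}, keep only states in Sat with every successor in Z. Z1 = {m3}; fixed.
Sat(AG b) = {m3}
Sat(AX (AG b)) = {s : every successor in {m3}} = {m3}
A[(p ∧ ¬q) U AX (AG b)]: least fixpoint, start Z0 = Sat(AX (AG b)) = {m3}, add states in Sat(p ∧ ¬q) with every successor in Z. Already a fixed point.
Sat(A[(p ∧ ¬q) U AX (AG b)]) = {m3}
m6 ∉ Sat(A[(p ∧ ¬q) U AX (AG b)]) = {m3}, so the formula does not hold at m6.

No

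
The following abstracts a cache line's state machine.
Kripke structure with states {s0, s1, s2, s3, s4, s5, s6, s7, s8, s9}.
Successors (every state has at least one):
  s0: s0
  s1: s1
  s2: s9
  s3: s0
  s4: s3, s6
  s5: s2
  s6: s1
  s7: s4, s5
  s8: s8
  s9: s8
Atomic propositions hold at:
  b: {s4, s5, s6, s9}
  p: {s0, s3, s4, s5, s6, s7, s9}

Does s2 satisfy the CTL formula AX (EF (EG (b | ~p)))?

Yes

Sat(~p) = {s1, s2, s8}
Sat(b | ~p) = {s1, s2, s4, s5, s6, s8, s9}
EG (b | ~p): greatest fixpoint, start Z0 = {s1, s2, s4, s5, s6, s8, s9}, keep only states in Sat with some successor in Z. Already a fixed point.
Sat(EG (b | ~p)) = {s1, s2, s4, s5, s6, s8, s9}
EF (EG (b | ~p)): least fixpoint, start Z0 = {s1, s2, s4, s5, s6, s8, s9}, add states with some successor in Z. Z1 = {s1, s2, s4, s5, s6, s7, s8, s9}; fixed.
Sat(EF (EG (b | ~p))) = {s1, s2, s4, s5, s6, s7, s8, s9}
Sat(AX (EF (EG (b | ~p)))) = {s : every successor in {s1, s2, s4, s5, s6, s7, s8, s9}} = {s1, s2, s5, s6, s7, s8, s9}
s2 ∈ Sat(AX (EF (EG (b | ~p)))) = {s1, s2, s5, s6, s7, s8, s9}, so the formula holds at s2.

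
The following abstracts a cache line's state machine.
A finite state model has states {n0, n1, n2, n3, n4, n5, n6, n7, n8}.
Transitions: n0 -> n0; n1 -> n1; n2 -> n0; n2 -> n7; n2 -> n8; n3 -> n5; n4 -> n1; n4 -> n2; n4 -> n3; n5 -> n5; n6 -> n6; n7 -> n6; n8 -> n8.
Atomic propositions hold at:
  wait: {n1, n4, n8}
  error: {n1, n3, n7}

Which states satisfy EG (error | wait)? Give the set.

{n1, n4, n8}

Sat(error | wait) = {n1, n3, n4, n7, n8}
EG (error | wait): greatest fixpoint, start Z0 = {n1, n3, n4, n7, n8}, keep only states in Sat with some successor in Z. Z1 = {n1, n4, n8}; fixed.
Sat(EG (error | wait)) = {n1, n4, n8}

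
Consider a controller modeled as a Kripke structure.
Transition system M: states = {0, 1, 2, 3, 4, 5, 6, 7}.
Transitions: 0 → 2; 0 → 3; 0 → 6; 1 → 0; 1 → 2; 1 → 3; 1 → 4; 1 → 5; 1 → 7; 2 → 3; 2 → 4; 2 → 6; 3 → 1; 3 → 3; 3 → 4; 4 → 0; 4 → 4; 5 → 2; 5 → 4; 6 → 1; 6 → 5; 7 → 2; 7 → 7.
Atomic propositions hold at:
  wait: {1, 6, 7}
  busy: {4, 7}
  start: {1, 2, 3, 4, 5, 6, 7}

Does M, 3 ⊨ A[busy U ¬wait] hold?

Sat(¬wait) = {0, 2, 3, 4, 5}
A[busy U ¬wait]: least fixpoint, start Z0 = Sat(¬wait) = {0, 2, 3, 4, 5}, add states in Sat(busy) with every successor in Z. Already a fixed point.
Sat(A[busy U ¬wait]) = {0, 2, 3, 4, 5}
3 ∈ Sat(A[busy U ¬wait]) = {0, 2, 3, 4, 5}, so the formula holds at 3.

Yes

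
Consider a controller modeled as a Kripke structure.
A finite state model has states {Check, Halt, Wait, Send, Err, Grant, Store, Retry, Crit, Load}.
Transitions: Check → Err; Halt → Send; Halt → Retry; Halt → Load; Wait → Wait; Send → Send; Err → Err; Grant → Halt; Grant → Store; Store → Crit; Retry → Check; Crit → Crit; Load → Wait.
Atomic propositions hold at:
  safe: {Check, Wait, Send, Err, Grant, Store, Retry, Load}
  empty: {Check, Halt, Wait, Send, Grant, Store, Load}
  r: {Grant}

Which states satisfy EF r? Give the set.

EF r: least fixpoint, start Z0 = {Grant}, add states with some successor in Z. Already a fixed point.
Sat(EF r) = {Grant}

{Grant}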